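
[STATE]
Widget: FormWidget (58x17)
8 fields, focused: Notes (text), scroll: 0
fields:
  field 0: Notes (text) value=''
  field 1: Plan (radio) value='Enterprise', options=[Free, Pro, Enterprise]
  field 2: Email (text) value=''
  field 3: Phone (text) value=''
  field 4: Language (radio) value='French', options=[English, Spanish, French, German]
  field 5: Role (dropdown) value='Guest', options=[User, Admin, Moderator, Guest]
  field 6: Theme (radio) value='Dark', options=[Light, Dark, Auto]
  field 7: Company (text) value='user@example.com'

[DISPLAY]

> Notes:      [                                          ]
  Plan:       ( ) Free  ( ) Pro  (●) Enterprise           
  Email:      [                                          ]
  Phone:      [                                          ]
  Language:   ( ) English  ( ) Spanish  (●) French  ( ) Ge
  Role:       [Guest                                    ▼]
  Theme:      ( ) Light  (●) Dark  ( ) Auto               
  Company:    [user@example.com                          ]
                                                          
                                                          
                                                          
                                                          
                                                          
                                                          
                                                          
                                                          
                                                          


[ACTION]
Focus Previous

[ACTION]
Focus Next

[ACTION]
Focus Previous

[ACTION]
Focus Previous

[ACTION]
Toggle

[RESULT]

  Notes:      [                                          ]
  Plan:       ( ) Free  ( ) Pro  (●) Enterprise           
  Email:      [                                          ]
  Phone:      [                                          ]
  Language:   ( ) English  ( ) Spanish  (●) French  ( ) Ge
  Role:       [Guest                                    ▼]
> Theme:      ( ) Light  (●) Dark  ( ) Auto               
  Company:    [user@example.com                          ]
                                                          
                                                          
                                                          
                                                          
                                                          
                                                          
                                                          
                                                          
                                                          


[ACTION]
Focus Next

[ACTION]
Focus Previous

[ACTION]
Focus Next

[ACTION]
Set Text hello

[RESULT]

  Notes:      [                                          ]
  Plan:       ( ) Free  ( ) Pro  (●) Enterprise           
  Email:      [                                          ]
  Phone:      [                                          ]
  Language:   ( ) English  ( ) Spanish  (●) French  ( ) Ge
  Role:       [Guest                                    ▼]
  Theme:      ( ) Light  (●) Dark  ( ) Auto               
> Company:    [hello                                     ]
                                                          
                                                          
                                                          
                                                          
                                                          
                                                          
                                                          
                                                          
                                                          


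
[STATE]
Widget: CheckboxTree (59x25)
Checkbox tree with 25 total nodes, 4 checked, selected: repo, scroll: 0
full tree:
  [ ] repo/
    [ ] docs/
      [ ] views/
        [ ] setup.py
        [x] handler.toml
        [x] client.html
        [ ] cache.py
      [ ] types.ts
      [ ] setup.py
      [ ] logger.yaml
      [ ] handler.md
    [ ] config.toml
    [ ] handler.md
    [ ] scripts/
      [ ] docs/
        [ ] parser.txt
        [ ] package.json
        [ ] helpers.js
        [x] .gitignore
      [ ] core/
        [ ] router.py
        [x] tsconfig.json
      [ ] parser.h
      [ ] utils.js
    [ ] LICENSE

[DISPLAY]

>[-] repo/                                                 
   [-] docs/                                               
     [-] views/                                            
       [ ] setup.py                                        
       [x] handler.toml                                    
       [x] client.html                                     
       [ ] cache.py                                        
     [ ] types.ts                                          
     [ ] setup.py                                          
     [ ] logger.yaml                                       
     [ ] handler.md                                        
   [ ] config.toml                                         
   [ ] handler.md                                          
   [-] scripts/                                            
     [-] docs/                                             
       [ ] parser.txt                                      
       [ ] package.json                                    
       [ ] helpers.js                                      
       [x] .gitignore                                      
     [-] core/                                             
       [ ] router.py                                       
       [x] tsconfig.json                                   
     [ ] parser.h                                          
     [ ] utils.js                                          
   [ ] LICENSE                                             


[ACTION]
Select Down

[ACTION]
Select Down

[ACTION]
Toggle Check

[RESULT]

 [-] repo/                                                 
   [-] docs/                                               
>    [x] views/                                            
       [x] setup.py                                        
       [x] handler.toml                                    
       [x] client.html                                     
       [x] cache.py                                        
     [ ] types.ts                                          
     [ ] setup.py                                          
     [ ] logger.yaml                                       
     [ ] handler.md                                        
   [ ] config.toml                                         
   [ ] handler.md                                          
   [-] scripts/                                            
     [-] docs/                                             
       [ ] parser.txt                                      
       [ ] package.json                                    
       [ ] helpers.js                                      
       [x] .gitignore                                      
     [-] core/                                             
       [ ] router.py                                       
       [x] tsconfig.json                                   
     [ ] parser.h                                          
     [ ] utils.js                                          
   [ ] LICENSE                                             


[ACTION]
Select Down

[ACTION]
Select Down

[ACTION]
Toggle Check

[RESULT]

 [-] repo/                                                 
   [-] docs/                                               
     [-] views/                                            
       [x] setup.py                                        
>      [ ] handler.toml                                    
       [x] client.html                                     
       [x] cache.py                                        
     [ ] types.ts                                          
     [ ] setup.py                                          
     [ ] logger.yaml                                       
     [ ] handler.md                                        
   [ ] config.toml                                         
   [ ] handler.md                                          
   [-] scripts/                                            
     [-] docs/                                             
       [ ] parser.txt                                      
       [ ] package.json                                    
       [ ] helpers.js                                      
       [x] .gitignore                                      
     [-] core/                                             
       [ ] router.py                                       
       [x] tsconfig.json                                   
     [ ] parser.h                                          
     [ ] utils.js                                          
   [ ] LICENSE                                             


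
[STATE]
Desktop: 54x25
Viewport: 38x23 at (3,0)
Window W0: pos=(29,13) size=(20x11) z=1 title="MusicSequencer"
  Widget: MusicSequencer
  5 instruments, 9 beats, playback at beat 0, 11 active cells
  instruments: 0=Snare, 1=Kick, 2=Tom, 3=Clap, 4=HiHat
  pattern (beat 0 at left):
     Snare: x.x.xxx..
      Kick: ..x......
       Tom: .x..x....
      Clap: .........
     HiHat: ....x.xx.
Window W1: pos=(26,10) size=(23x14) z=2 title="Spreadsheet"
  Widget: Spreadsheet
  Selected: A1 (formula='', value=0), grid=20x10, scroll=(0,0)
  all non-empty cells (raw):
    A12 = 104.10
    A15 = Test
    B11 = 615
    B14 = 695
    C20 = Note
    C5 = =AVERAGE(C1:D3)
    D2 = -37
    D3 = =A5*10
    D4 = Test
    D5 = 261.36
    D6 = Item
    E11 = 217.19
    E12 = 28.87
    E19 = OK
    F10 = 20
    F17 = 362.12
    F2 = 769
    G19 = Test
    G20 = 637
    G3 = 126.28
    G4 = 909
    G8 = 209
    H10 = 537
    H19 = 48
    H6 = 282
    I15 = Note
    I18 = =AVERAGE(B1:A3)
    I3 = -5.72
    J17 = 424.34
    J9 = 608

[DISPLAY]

                                      
                                      
                                      
                                      
                                      
                                      
                                      
                                      
                                      
                                      
                       ┏━━━━━━━━━━━━━━
                       ┃ Spreadsheet  
                       ┠──────────────
                       ┃A1:           
                       ┃       A      
                       ┃--------------
                       ┃  1      [0]  
                       ┃  2        0  
                       ┃  3        0  
                       ┃  4        0  
                       ┃  5        0  
                       ┃  6        0  
                       ┃  7        0  


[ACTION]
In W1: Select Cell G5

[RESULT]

                                      
                                      
                                      
                                      
                                      
                                      
                                      
                                      
                                      
                                      
                       ┏━━━━━━━━━━━━━━
                       ┃ Spreadsheet  
                       ┠──────────────
                       ┃G5:           
                       ┃       A      
                       ┃--------------
                       ┃  1        0  
                       ┃  2        0  
                       ┃  3        0  
                       ┃  4        0  
                       ┃  5        0  
                       ┃  6        0  
                       ┃  7        0  


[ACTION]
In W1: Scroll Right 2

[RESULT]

                                      
                                      
                                      
                                      
                                      
                                      
                                      
                                      
                                      
                                      
                       ┏━━━━━━━━━━━━━━
                       ┃ Spreadsheet  
                       ┠──────────────
                       ┃G5:           
                       ┃       C      
                       ┃--------------
                       ┃  1        0  
                       ┃  2        0  
                       ┃  3        0  
                       ┃  4        0Te
                       ┃  5    -6.17  
                       ┃  6        0It
                       ┃  7        0  


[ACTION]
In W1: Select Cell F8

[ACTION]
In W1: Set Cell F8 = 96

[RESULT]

                                      
                                      
                                      
                                      
                                      
                                      
                                      
                                      
                                      
                                      
                       ┏━━━━━━━━━━━━━━
                       ┃ Spreadsheet  
                       ┠──────────────
                       ┃F8: 96        
                       ┃       C      
                       ┃--------------
                       ┃  1        0  
                       ┃  2        0  
                       ┃  3        0  
                       ┃  4        0Te
                       ┃  5    -6.17  
                       ┃  6        0It
                       ┃  7        0  


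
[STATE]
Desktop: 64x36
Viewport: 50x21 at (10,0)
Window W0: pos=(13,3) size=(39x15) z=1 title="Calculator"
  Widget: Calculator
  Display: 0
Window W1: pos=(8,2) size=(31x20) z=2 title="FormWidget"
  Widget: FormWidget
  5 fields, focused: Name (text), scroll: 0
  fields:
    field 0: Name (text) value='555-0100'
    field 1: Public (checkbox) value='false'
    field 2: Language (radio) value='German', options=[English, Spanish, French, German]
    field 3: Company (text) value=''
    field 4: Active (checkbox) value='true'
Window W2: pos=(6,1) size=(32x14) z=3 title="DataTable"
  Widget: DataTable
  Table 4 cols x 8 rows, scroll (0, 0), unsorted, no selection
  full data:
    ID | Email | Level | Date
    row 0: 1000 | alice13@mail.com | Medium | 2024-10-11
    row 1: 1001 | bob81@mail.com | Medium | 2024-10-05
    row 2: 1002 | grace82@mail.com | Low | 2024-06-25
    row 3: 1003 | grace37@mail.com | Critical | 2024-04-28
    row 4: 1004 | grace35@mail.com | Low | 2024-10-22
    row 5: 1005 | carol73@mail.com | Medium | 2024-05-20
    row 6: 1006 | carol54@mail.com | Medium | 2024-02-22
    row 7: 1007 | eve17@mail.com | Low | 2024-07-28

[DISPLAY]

                                                  
━━━━━━━━━━━━━━━━━━━━━━━━━━━┓                      
taTable                    ┃┓                     
───────────────────────────┨┃━━━━━━━━━━━━┓        
 │Email           │Level   ┃┨            ┃        
─┼────────────────┼────────┃┃────────────┨        
0│alice13@mail.com│Medium  ┃┃           0┃        
1│bob81@mail.com  │Medium  ┃┃            ┃        
2│grace82@mail.com│Low     ┃┃            ┃        
3│grace37@mail.com│Critical┃┃            ┃        
4│grace35@mail.com│Low     ┃┃            ┃        
5│carol73@mail.com│Medium  ┃┃            ┃        
6│carol54@mail.com│Medium  ┃┃            ┃        
7│eve17@mail.com  │Low     ┃┃            ┃        
━━━━━━━━━━━━━━━━━━━━━━━━━━━┛┃            ┃        
                            ┃            ┃        
                            ┃            ┃        
                            ┃━━━━━━━━━━━━┛        
                            ┃                     
                            ┃                     
                            ┃                     


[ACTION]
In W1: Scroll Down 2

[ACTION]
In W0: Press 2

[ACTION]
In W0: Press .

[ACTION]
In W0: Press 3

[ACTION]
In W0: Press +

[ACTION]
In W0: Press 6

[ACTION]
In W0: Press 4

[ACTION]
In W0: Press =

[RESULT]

                                                  
━━━━━━━━━━━━━━━━━━━━━━━━━━━┓                      
taTable                    ┃┓                     
───────────────────────────┨┃━━━━━━━━━━━━┓        
 │Email           │Level   ┃┨            ┃        
─┼────────────────┼────────┃┃────────────┨        
0│alice13@mail.com│Medium  ┃┃        66.3┃        
1│bob81@mail.com  │Medium  ┃┃            ┃        
2│grace82@mail.com│Low     ┃┃            ┃        
3│grace37@mail.com│Critical┃┃            ┃        
4│grace35@mail.com│Low     ┃┃            ┃        
5│carol73@mail.com│Medium  ┃┃            ┃        
6│carol54@mail.com│Medium  ┃┃            ┃        
7│eve17@mail.com  │Low     ┃┃            ┃        
━━━━━━━━━━━━━━━━━━━━━━━━━━━┛┃            ┃        
                            ┃            ┃        
                            ┃            ┃        
                            ┃━━━━━━━━━━━━┛        
                            ┃                     
                            ┃                     
                            ┃                     


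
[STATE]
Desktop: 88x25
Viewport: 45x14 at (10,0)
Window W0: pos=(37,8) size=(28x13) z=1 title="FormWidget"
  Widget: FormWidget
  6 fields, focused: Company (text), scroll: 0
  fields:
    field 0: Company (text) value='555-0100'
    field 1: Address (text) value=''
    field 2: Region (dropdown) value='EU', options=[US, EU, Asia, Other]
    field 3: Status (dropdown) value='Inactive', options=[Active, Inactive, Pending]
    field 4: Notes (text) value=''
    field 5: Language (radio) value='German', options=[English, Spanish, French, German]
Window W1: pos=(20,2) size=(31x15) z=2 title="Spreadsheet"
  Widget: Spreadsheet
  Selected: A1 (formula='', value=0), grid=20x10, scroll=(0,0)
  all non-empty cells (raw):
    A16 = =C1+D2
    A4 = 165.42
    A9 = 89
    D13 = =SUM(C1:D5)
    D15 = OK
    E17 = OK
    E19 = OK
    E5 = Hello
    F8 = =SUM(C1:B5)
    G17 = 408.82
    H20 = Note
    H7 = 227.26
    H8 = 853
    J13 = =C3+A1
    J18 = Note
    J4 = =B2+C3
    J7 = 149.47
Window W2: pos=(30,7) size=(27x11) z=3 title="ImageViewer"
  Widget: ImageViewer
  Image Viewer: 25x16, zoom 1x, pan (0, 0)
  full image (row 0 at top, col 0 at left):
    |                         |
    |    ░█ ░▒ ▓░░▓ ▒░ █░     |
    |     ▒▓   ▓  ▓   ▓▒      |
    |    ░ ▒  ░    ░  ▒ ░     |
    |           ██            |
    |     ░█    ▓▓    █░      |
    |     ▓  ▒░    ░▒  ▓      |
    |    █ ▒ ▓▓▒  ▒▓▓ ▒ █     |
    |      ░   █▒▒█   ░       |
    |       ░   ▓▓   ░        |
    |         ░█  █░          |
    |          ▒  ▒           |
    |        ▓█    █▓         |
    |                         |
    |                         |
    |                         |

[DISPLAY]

                                             
                                             
          ┏━━━━━━━━━━━━━━━━━━━━━━━━━━━━━┓    
          ┃ Spreadsheet                 ┃    
          ┠─────────────────────────────┨    
          ┃A1:                          ┃    
          ┃       A       B       C     ┃    
          ┃---------┏━━━━━━━━━━━━━━━━━━━━━━━━
          ┃  1      ┃ ImageViewer            
          ┃  2      ┠────────────────────────
          ┃  3      ┃                        
          ┃  4   165┃    ░█ ░▒ ▓░░▓ ▒░ █░    
          ┃  5      ┃     ▒▓   ▓  ▓   ▓▒     
          ┃  6      ┃    ░ ▒  ░    ░  ▒ ░    


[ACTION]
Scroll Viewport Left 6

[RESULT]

                                             
                                             
                ┏━━━━━━━━━━━━━━━━━━━━━━━━━━━━
                ┃ Spreadsheet                
                ┠────────────────────────────
                ┃A1:                         
                ┃       A       B       C    
                ┃---------┏━━━━━━━━━━━━━━━━━━
                ┃  1      ┃ ImageViewer      
                ┃  2      ┠──────────────────
                ┃  3      ┃                  
                ┃  4   165┃    ░█ ░▒ ▓░░▓ ▒░ 
                ┃  5      ┃     ▒▓   ▓  ▓   ▓
                ┃  6      ┃    ░ ▒  ░    ░  ▒


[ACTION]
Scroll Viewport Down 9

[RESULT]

                ┃  2      ┠──────────────────
                ┃  3      ┃                  
                ┃  4   165┃    ░█ ░▒ ▓░░▓ ▒░ 
                ┃  5      ┃     ▒▓   ▓  ▓   ▓
                ┃  6      ┃    ░ ▒  ░    ░  ▒
                ┃  7      ┃           ██     
                ┃  8      ┃     ░█    ▓▓    █
                ┗━━━━━━━━━┃     ▓  ▒░    ░▒  
                          ┗━━━━━━━━━━━━━━━━━━
                                 ┃           
                                 ┃           
                                 ┗━━━━━━━━━━━
                                             
                                             


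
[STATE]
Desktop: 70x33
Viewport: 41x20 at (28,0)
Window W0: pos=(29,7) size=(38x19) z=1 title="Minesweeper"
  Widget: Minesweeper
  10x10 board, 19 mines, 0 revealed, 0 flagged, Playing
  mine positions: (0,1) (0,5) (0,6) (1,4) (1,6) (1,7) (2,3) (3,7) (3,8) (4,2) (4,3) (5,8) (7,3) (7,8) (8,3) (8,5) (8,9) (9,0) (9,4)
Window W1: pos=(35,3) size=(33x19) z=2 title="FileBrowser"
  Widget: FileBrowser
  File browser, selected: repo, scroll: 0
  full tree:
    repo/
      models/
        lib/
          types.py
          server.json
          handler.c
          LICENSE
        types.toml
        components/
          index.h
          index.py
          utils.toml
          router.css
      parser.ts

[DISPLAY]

                                         
                                         
                                         
       ┏━━━━━━━━━━━━━━━━━━━━━━━━━━━━━━━┓ 
       ┃ FileBrowser                   ┃ 
       ┠───────────────────────────────┨ 
       ┃> [-] repo/                    ┃ 
 ┏━━━━━┃    [+] models/                ┃ 
 ┃ Mine┃    parser.ts                  ┃ 
 ┠─────┃                               ┃ 
 ┃■■■■■┃                               ┃ 
 ┃■■■■■┃                               ┃ 
 ┃■■■■■┃                               ┃ 
 ┃■■■■■┃                               ┃ 
 ┃■■■■■┃                               ┃ 
 ┃■■■■■┃                               ┃ 
 ┃■■■■■┃                               ┃ 
 ┃■■■■■┃                               ┃ 
 ┃■■■■■┃                               ┃ 
 ┃■■■■■┃                               ┃ 


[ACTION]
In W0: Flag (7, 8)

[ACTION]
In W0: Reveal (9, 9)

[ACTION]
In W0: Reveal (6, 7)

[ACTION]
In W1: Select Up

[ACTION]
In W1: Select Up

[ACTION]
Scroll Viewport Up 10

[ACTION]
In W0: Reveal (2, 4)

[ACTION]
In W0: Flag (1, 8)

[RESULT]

                                         
                                         
                                         
       ┏━━━━━━━━━━━━━━━━━━━━━━━━━━━━━━━┓ 
       ┃ FileBrowser                   ┃ 
       ┠───────────────────────────────┨ 
       ┃> [-] repo/                    ┃ 
 ┏━━━━━┃    [+] models/                ┃ 
 ┃ Mine┃    parser.ts                  ┃ 
 ┠─────┃                               ┃ 
 ┃■■■■■┃                               ┃ 
 ┃■■■■■┃                               ┃ 
 ┃■■■■2┃                               ┃ 
 ┃■■■■■┃                               ┃ 
 ┃■■■■■┃                               ┃ 
 ┃■■■■■┃                               ┃ 
 ┃■■■■■┃                               ┃ 
 ┃■■■■■┃                               ┃ 
 ┃■■■■■┃                               ┃ 
 ┃■■■■■┃                               ┃ 


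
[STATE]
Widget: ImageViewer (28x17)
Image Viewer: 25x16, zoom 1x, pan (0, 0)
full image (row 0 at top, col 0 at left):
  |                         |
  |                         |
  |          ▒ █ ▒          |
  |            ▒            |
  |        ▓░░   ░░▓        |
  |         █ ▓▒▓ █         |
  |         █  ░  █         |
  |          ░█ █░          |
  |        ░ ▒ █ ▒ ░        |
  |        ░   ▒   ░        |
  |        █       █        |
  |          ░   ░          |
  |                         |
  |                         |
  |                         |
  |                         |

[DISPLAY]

                            
                            
          ▒ █ ▒             
            ▒               
        ▓░░   ░░▓           
         █ ▓▒▓ █            
         █  ░  █            
          ░█ █░             
        ░ ▒ █ ▒ ░           
        ░   ▒   ░           
        █       █           
          ░   ░             
                            
                            
                            
                            
                            


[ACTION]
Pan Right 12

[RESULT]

                            
                            
█ ▒                         
▒                           
  ░░▓                       
▒▓ █                        
░  █                        
 █░                         
█ ▒ ░                       
▒   ░                       
    █                       
  ░                         
                            
                            
                            
                            
                            


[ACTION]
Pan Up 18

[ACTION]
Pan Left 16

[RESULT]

                            
                            
          ▒ █ ▒             
            ▒               
        ▓░░   ░░▓           
         █ ▓▒▓ █            
         █  ░  █            
          ░█ █░             
        ░ ▒ █ ▒ ░           
        ░   ▒   ░           
        █       █           
          ░   ░             
                            
                            
                            
                            
                            


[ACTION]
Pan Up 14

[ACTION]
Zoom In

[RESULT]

                            
                            
                            
                            
                    ▒▒  ██  
                    ▒▒  ██  
                        ▒▒  
                        ▒▒  
                ▓▓░░░░      
                ▓▓░░░░      
                  ██  ▓▓▒▒▓▓
                  ██  ▓▓▒▒▓▓
                  ██    ░░  
                  ██    ░░  
                    ░░██  ██
                    ░░██  ██
                ░░  ▒▒  ██  


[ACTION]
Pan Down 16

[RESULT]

                ░░  ▒▒  ██  
                ░░  ▒▒  ██  
                ░░      ▒▒  
                ░░      ▒▒  
                ██          
                ██          
                    ░░      
                    ░░      
                            
                            
                            
                            
                            
                            
                            
                            
                            


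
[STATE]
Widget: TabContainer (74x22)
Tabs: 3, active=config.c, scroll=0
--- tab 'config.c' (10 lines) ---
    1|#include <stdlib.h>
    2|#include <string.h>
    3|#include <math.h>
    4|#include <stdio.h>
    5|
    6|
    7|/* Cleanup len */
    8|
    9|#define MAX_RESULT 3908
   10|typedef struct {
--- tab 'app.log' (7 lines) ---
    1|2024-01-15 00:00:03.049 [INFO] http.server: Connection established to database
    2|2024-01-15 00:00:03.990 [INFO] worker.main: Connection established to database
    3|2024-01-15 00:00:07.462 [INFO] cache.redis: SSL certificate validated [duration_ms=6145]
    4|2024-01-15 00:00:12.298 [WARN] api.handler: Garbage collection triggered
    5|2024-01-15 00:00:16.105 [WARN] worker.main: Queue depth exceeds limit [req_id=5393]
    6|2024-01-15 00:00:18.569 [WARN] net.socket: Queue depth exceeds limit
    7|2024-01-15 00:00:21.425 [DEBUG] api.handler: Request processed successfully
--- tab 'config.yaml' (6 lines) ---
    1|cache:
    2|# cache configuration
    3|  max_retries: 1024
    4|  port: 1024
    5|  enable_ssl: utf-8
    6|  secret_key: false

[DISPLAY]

[config.c]│ app.log │ config.yaml                                         
──────────────────────────────────────────────────────────────────────────
#include <stdlib.h>                                                       
#include <string.h>                                                       
#include <math.h>                                                         
#include <stdio.h>                                                        
                                                                          
                                                                          
/* Cleanup len */                                                         
                                                                          
#define MAX_RESULT 3908                                                   
typedef struct {                                                          
                                                                          
                                                                          
                                                                          
                                                                          
                                                                          
                                                                          
                                                                          
                                                                          
                                                                          
                                                                          


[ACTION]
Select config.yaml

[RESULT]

 config.c │ app.log │[config.yaml]                                        
──────────────────────────────────────────────────────────────────────────
cache:                                                                    
# cache configuration                                                     
  max_retries: 1024                                                       
  port: 1024                                                              
  enable_ssl: utf-8                                                       
  secret_key: false                                                       
                                                                          
                                                                          
                                                                          
                                                                          
                                                                          
                                                                          
                                                                          
                                                                          
                                                                          
                                                                          
                                                                          
                                                                          
                                                                          
                                                                          


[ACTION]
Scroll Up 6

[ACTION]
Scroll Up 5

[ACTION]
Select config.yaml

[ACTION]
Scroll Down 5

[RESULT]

 config.c │ app.log │[config.yaml]                                        
──────────────────────────────────────────────────────────────────────────
  secret_key: false                                                       
                                                                          
                                                                          
                                                                          
                                                                          
                                                                          
                                                                          
                                                                          
                                                                          
                                                                          
                                                                          
                                                                          
                                                                          
                                                                          
                                                                          
                                                                          
                                                                          
                                                                          
                                                                          
                                                                          


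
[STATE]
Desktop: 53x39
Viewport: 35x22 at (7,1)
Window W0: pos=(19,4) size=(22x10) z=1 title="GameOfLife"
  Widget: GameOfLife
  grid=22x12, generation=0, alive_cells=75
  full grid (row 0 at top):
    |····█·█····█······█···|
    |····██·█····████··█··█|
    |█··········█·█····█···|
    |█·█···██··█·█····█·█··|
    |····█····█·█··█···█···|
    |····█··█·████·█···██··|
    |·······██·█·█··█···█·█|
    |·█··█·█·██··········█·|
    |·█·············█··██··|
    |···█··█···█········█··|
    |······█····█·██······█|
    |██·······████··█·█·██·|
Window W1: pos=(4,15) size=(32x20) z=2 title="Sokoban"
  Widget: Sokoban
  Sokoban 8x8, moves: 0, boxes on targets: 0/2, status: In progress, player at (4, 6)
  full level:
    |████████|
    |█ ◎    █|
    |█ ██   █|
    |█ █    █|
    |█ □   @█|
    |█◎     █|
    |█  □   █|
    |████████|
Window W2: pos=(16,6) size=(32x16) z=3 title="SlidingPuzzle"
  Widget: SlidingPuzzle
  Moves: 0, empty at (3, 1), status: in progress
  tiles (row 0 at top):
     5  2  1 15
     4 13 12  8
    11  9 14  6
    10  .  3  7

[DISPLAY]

                                   
                                   
                                   
            ┏━━━━━━━━━━━━━━━━━━━━┓ 
            ┃ GameOfLife         ┃ 
         ┏━━━━━━━━━━━━━━━━━━━━━━━━━
         ┃ SlidingPuzzle           
         ┠─────────────────────────
         ┃┌────┬────┬────┬────┐    
         ┃│  5 │  2 │  1 │ 15 │    
         ┃├────┼────┼────┼────┤    
         ┃│  4 │ 13 │ 12 │  8 │    
         ┃├────┼────┼────┼────┤    
         ┃│ 11 │  9 │ 14 │  6 │    
━━━━━━━━━┃├────┼────┼────┼────┤    
okoban   ┃│ 10 │    │  3 │  7 │    
─────────┃└────┴────┴────┴────┘    
██████   ┃Moves: 0                 
◎    █   ┃                         
██   █   ┃                         
█    █   ┗━━━━━━━━━━━━━━━━━━━━━━━━━
□   @█                      ┃      


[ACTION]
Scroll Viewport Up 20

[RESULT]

                                   
                                   
                                   
                                   
            ┏━━━━━━━━━━━━━━━━━━━━┓ 
            ┃ GameOfLife         ┃ 
         ┏━━━━━━━━━━━━━━━━━━━━━━━━━
         ┃ SlidingPuzzle           
         ┠─────────────────────────
         ┃┌────┬────┬────┬────┐    
         ┃│  5 │  2 │  1 │ 15 │    
         ┃├────┼────┼────┼────┤    
         ┃│  4 │ 13 │ 12 │  8 │    
         ┃├────┼────┼────┼────┤    
         ┃│ 11 │  9 │ 14 │  6 │    
━━━━━━━━━┃├────┼────┼────┼────┤    
okoban   ┃│ 10 │    │  3 │  7 │    
─────────┃└────┴────┴────┴────┘    
██████   ┃Moves: 0                 
◎    █   ┃                         
██   █   ┃                         
█    █   ┗━━━━━━━━━━━━━━━━━━━━━━━━━


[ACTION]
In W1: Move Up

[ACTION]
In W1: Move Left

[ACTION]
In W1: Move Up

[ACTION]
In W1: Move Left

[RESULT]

                                   
                                   
                                   
                                   
            ┏━━━━━━━━━━━━━━━━━━━━┓ 
            ┃ GameOfLife         ┃ 
         ┏━━━━━━━━━━━━━━━━━━━━━━━━━
         ┃ SlidingPuzzle           
         ┠─────────────────────────
         ┃┌────┬────┬────┬────┐    
         ┃│  5 │  2 │  1 │ 15 │    
         ┃├────┼────┼────┼────┤    
         ┃│  4 │ 13 │ 12 │  8 │    
         ┃├────┼────┼────┼────┤    
         ┃│ 11 │  9 │ 14 │  6 │    
━━━━━━━━━┃├────┼────┼────┼────┤    
okoban   ┃│ 10 │    │  3 │  7 │    
─────────┃└────┴────┴────┴────┘    
██████   ┃Moves: 0                 
◎    █   ┃                         
██@  █   ┃                         
█    █   ┗━━━━━━━━━━━━━━━━━━━━━━━━━
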